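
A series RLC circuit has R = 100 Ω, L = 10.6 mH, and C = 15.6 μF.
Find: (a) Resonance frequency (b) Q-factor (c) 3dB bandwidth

Step 1 — Resonance condition Im(Z)=0 gives ω₀ = 1/√(LC).
Step 2 — ω₀ = 1/√(0.0106·1.56e-05) = 2459 rad/s.
Step 3 — f₀ = ω₀/(2π) = 391.4 Hz.
Step 4 — Series Q: Q = ω₀L/R = 2459·0.0106/100 = 0.2607.
Step 5 — 3dB bandwidth: Δω = ω₀/Q = 9434 rad/s; BW = Δω/(2π) = 1501 Hz.

(a) f₀ = 391.4 Hz  (b) Q = 0.2607  (c) BW = 1501 Hz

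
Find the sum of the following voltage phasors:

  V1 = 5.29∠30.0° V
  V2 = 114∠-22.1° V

Step 1 — Convert each phasor to rectangular form:
  V1 = 5.29·(cos(30.0°) + j·sin(30.0°)) = 4.581 + j2.645 V
  V2 = 114·(cos(-22.1°) + j·sin(-22.1°)) = 105.6 - j42.89 V
Step 2 — Sum components: V_total = 110.2 - j40.24 V.
Step 3 — Convert to polar: |V_total| = 117.3 V, ∠V_total = -20.1°.

V_total = 117.3∠-20.1° V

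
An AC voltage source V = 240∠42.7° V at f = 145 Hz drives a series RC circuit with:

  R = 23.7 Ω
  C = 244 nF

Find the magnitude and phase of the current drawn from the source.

Step 1 — Angular frequency: ω = 2π·f = 2π·145 = 911.1 rad/s.
Step 2 — Component impedances:
  R: Z = R = 23.7 Ω
  C: Z = 1/(jωC) = -j/(ω·C) = 0 - j4498 Ω
Step 3 — Series combination: Z_total = R + C = 23.7 - j4498 Ω = 4499∠-89.7° Ω.
Step 4 — Source phasor: V = 240∠42.7° V = 176.4 + j162.8 V.
Step 5 — Ohm's law: I = V / Z_total = (176.4 + j162.8) / (23.7 - j4498) = -0.03597 + j0.0394 A.
Step 6 — Convert to polar: |I| = 0.05335 A, ∠I = 132.4°.

I = 0.05335∠132.4° A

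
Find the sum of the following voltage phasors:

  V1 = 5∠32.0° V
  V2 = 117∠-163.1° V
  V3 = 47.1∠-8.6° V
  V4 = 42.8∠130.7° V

Step 1 — Convert each phasor to rectangular form:
  V1 = 5·(cos(32.0°) + j·sin(32.0°)) = 4.24 + j2.65 V
  V2 = 117·(cos(-163.1°) + j·sin(-163.1°)) = -111.9 - j34.01 V
  V3 = 47.1·(cos(-8.6°) + j·sin(-8.6°)) = 46.57 - j7.043 V
  V4 = 42.8·(cos(130.7°) + j·sin(130.7°)) = -27.91 + j32.45 V
Step 2 — Sum components: V_total = -89.05 - j5.958 V.
Step 3 — Convert to polar: |V_total| = 89.25 V, ∠V_total = -176.2°.

V_total = 89.25∠-176.2° V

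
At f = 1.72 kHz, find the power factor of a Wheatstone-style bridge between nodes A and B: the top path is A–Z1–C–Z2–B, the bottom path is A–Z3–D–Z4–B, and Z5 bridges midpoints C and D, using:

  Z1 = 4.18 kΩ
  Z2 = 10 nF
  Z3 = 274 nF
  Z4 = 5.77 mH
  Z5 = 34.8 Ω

Step 1 — Angular frequency: ω = 2π·f = 2π·1720 = 1.081e+04 rad/s.
Step 2 — Component impedances:
  Z1: Z = R = 4180 Ω
  Z2: Z = 1/(jωC) = -j/(ω·C) = 0 - j9253 Ω
  Z3: Z = 1/(jωC) = -j/(ω·C) = 0 - j337.7 Ω
  Z4: Z = jωL = j·1.081e+04·0.00577 = 0 + j62.36 Ω
  Z5: Z = R = 34.8 Ω
Step 3 — Bridge requires nodal analysis (the Z5 bridge couples midpoints C and D, so the two paths cannot be reduced to a simple series/parallel combination). Setting node B to ground and injecting 1 A at node A, the 3-node admittance system at A, C, D solves to V_A = Z_AB = 26.89 - j272.8 Ω = 274.1∠-84.4° Ω.
Step 4 — Power factor: PF = cos(φ) = Re(Z)/|Z| = 26.89/274.13 = 0.09809.
Step 5 — Type: Im(Z) = -272.8 ⇒ leading (phase φ = -84.4°).

PF = 0.09809 (leading, φ = -84.4°)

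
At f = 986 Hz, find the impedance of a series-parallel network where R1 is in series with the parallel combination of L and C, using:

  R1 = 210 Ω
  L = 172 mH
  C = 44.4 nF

Step 1 — Angular frequency: ω = 2π·f = 2π·986 = 6195 rad/s.
Step 2 — Component impedances:
  R1: Z = R = 210 Ω
  L: Z = jωL = j·6195·0.172 = 0 + j1066 Ω
  C: Z = 1/(jωC) = -j/(ω·C) = 0 - j3635 Ω
Step 3 — Parallel branch: L || C = 1/(1/L + 1/C) = 0 + j1507 Ω.
Step 4 — Series with R1: Z_total = R1 + (L || C) = 210 + j1507 Ω = 1522∠82.1° Ω.

Z = 210 + j1507 Ω = 1522∠82.1° Ω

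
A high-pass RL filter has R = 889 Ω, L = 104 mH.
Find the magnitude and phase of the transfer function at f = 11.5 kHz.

Step 1 — Angular frequency: ω = 2π·1.15e+04 = 7.226e+04 rad/s.
Step 2 — Transfer function: H(jω) = jωL/(R + jωL).
Step 3 — Numerator jωL = j·7515; denominator R + jωL = 889 + j7515.
Step 4 — H = 0.9862 + j0.1167.
Step 5 — Magnitude: |H| = 0.9931 (-0.1 dB); phase: φ = 6.7°.

|H| = 0.9931 (-0.1 dB), φ = 6.7°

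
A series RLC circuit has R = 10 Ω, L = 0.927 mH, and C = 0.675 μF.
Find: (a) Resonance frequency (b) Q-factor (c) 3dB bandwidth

Step 1 — Resonance condition Im(Z)=0 gives ω₀ = 1/√(LC).
Step 2 — ω₀ = 1/√(0.000927·6.75e-07) = 3.998e+04 rad/s.
Step 3 — f₀ = ω₀/(2π) = 6363 Hz.
Step 4 — Series Q: Q = ω₀L/R = 3.998e+04·0.000927/10 = 3.706.
Step 5 — 3dB bandwidth: Δω = ω₀/Q = 1.079e+04 rad/s; BW = Δω/(2π) = 1717 Hz.

(a) f₀ = 6363 Hz  (b) Q = 3.706  (c) BW = 1717 Hz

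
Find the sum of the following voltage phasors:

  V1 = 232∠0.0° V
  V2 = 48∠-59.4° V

Step 1 — Convert each phasor to rectangular form:
  V1 = 232·(cos(0.0°) + j·sin(0.0°)) = 232 V
  V2 = 48·(cos(-59.4°) + j·sin(-59.4°)) = 24.43 - j41.32 V
Step 2 — Sum components: V_total = 256.4 - j41.32 V.
Step 3 — Convert to polar: |V_total| = 259.7 V, ∠V_total = -9.2°.

V_total = 259.7∠-9.2° V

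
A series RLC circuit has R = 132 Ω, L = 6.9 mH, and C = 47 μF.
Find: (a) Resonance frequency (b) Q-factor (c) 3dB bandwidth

Step 1 — Resonance: ω₀ = 1/√(LC) = 1/√(0.0069·4.7e-05) = 1756 rad/s.
Step 2 — f₀ = ω₀/(2π) = 279.5 Hz.
Step 3 — Series Q: Q = ω₀L/R = 1756·0.0069/132 = 0.09179.
Step 4 — Bandwidth: Δω = ω₀/Q = 1.913e+04 rad/s; BW = Δω/(2π) = 3045 Hz.

(a) f₀ = 279.5 Hz  (b) Q = 0.09179  (c) BW = 3045 Hz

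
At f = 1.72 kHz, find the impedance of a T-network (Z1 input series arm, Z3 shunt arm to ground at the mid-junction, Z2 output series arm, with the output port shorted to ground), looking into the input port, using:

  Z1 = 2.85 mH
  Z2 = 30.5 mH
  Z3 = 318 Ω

Step 1 — Angular frequency: ω = 2π·f = 2π·1720 = 1.081e+04 rad/s.
Step 2 — Component impedances:
  Z1: Z = jωL = j·1.081e+04·0.00285 = 0 + j30.8 Ω
  Z2: Z = jωL = j·1.081e+04·0.0305 = 0 + j329.6 Ω
  Z3: Z = R = 318 Ω
Step 3 — With the output port shorted to ground, the output series arm Z2 runs from the junction to ground; the shunt arm Z3 also runs from the junction to ground. They appear in parallel: Z3 || Z2 = 164.7 + j158.9 Ω.
Step 4 — Series with input arm Z1: Z_in = Z1 + (Z3 || Z2) = 164.7 + j189.7 Ω = 251.2∠49.0° Ω.

Z = 164.7 + j189.7 Ω = 251.2∠49.0° Ω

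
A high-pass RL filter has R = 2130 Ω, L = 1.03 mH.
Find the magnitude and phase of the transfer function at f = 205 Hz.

Step 1 — Angular frequency: ω = 2π·205 = 1288 rad/s.
Step 2 — Transfer function: H(jω) = jωL/(R + jωL).
Step 3 — Numerator jωL = j·1.327; denominator R + jωL = 2130 + j1.327.
Step 4 — H = 3.88e-07 + j0.0006229.
Step 5 — Magnitude: |H| = 0.0006229 (-64.1 dB); phase: φ = 90.0°.

|H| = 0.0006229 (-64.1 dB), φ = 90.0°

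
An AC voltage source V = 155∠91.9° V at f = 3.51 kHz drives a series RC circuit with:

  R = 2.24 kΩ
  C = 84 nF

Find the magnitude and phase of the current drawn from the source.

Step 1 — Angular frequency: ω = 2π·f = 2π·3510 = 2.205e+04 rad/s.
Step 2 — Component impedances:
  R: Z = R = 2240 Ω
  C: Z = 1/(jωC) = -j/(ω·C) = 0 - j539.8 Ω
Step 3 — Series combination: Z_total = R + C = 2240 - j539.8 Ω = 2304∠-13.5° Ω.
Step 4 — Source phasor: V = 155∠91.9° V = -5.139 + j154.9 V.
Step 5 — Ohm's law: I = V / Z_total = (-5.139 + j154.9) / (2240 - j539.8) = -0.01792 + j0.06484 A.
Step 6 — Convert to polar: |I| = 0.06727 A, ∠I = 105.4°.

I = 0.06727∠105.4° A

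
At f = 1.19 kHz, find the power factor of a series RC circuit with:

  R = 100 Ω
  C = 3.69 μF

Step 1 — Angular frequency: ω = 2π·f = 2π·1190 = 7477 rad/s.
Step 2 — Component impedances:
  R: Z = R = 100 Ω
  C: Z = 1/(jωC) = -j/(ω·C) = 0 - j36.24 Ω
Step 3 — Series combination: Z_total = R + C = 100 - j36.24 Ω = 106.4∠-19.9° Ω.
Step 4 — Power factor: PF = cos(φ) = Re(Z)/|Z| = 100/106.366 = 0.9402.
Step 5 — Type: Im(Z) = -36.24 ⇒ leading (phase φ = -19.9°).

PF = 0.9402 (leading, φ = -19.9°)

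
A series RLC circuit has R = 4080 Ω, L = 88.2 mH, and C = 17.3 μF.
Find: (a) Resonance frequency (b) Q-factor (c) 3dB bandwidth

Step 1 — Resonance: ω₀ = 1/√(LC) = 1/√(0.0882·1.73e-05) = 809.5 rad/s.
Step 2 — f₀ = ω₀/(2π) = 128.8 Hz.
Step 3 — Series Q: Q = ω₀L/R = 809.5·0.0882/4080 = 0.0175.
Step 4 — Bandwidth: Δω = ω₀/Q = 4.626e+04 rad/s; BW = Δω/(2π) = 7362 Hz.

(a) f₀ = 128.8 Hz  (b) Q = 0.0175  (c) BW = 7362 Hz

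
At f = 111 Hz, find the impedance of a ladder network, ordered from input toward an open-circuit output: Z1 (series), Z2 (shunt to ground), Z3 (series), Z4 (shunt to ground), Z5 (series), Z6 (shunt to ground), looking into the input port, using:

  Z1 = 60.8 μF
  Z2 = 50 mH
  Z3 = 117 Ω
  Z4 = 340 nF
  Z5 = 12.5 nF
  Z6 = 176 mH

Step 1 — Angular frequency: ω = 2π·f = 2π·111 = 697.4 rad/s.
Step 2 — Component impedances:
  Z1: Z = 1/(jωC) = -j/(ω·C) = 0 - j23.58 Ω
  Z2: Z = jωL = j·697.4·0.05 = 0 + j34.87 Ω
  Z3: Z = R = 117 Ω
  Z4: Z = 1/(jωC) = -j/(ω·C) = 0 - j4217 Ω
  Z5: Z = 1/(jωC) = -j/(ω·C) = 0 - j1.147e+05 Ω
  Z6: Z = jωL = j·697.4·0.176 = 0 + j122.7 Ω
Step 3 — Ladder network (open output): work backward from the far end, alternating series and parallel combinations. Z_in = 0.008742 + j11.59 Ω = 11.59∠90.0° Ω.

Z = 0.008742 + j11.59 Ω = 11.59∠90.0° Ω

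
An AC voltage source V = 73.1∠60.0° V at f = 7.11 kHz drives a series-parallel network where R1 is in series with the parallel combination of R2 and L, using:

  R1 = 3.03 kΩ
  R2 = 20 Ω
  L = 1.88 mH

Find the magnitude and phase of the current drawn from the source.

Step 1 — Angular frequency: ω = 2π·f = 2π·7110 = 4.467e+04 rad/s.
Step 2 — Component impedances:
  R1: Z = R = 3030 Ω
  R2: Z = R = 20 Ω
  L: Z = jωL = j·4.467e+04·0.00188 = 0 + j83.99 Ω
Step 3 — Parallel branch: R2 || L = 1/(1/R2 + 1/L) = 18.93 + j4.507 Ω.
Step 4 — Series with R1: Z_total = R1 + (R2 || L) = 3049 + j4.507 Ω = 3049∠0.1° Ω.
Step 5 — Source phasor: V = 73.1∠60.0° V = 36.55 + j63.31 V.
Step 6 — Ohm's law: I = V / Z_total = (36.55 + j63.31) / (3049 + j4.507) = 0.01202 + j0.02075 A.
Step 7 — Convert to polar: |I| = 0.02398 A, ∠I = 59.9°.

I = 0.02398∠59.9° A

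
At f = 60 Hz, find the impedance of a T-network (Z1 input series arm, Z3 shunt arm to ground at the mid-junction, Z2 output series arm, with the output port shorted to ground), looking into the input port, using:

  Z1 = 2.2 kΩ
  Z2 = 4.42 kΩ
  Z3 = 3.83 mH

Step 1 — Angular frequency: ω = 2π·f = 2π·60 = 377 rad/s.
Step 2 — Component impedances:
  Z1: Z = R = 2200 Ω
  Z2: Z = R = 4420 Ω
  Z3: Z = jωL = j·377·0.00383 = 0 + j1.444 Ω
Step 3 — With the output port shorted to ground, the output series arm Z2 runs from the junction to ground; the shunt arm Z3 also runs from the junction to ground. They appear in parallel: Z3 || Z2 = 0.0004717 + j1.444 Ω.
Step 4 — Series with input arm Z1: Z_in = Z1 + (Z3 || Z2) = 2200 + j1.444 Ω = 2200∠0.0° Ω.

Z = 2200 + j1.444 Ω = 2200∠0.0° Ω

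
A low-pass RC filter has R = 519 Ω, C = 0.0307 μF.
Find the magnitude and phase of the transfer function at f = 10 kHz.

Step 1 — Angular frequency: ω = 2π·1e+04 = 6.283e+04 rad/s.
Step 2 — Transfer function: H(jω) = 1/(1 + jωRC).
Step 3 — Denominator: 1 + jωRC = 1 + j·6.283e+04·519·3.07e-08 = 1 + j1.001.
Step 4 — H = 0.4994 - j0.5.
Step 5 — Magnitude: |H| = 0.7067 (-3.0 dB); phase: φ = -45.0°.

|H| = 0.7067 (-3.0 dB), φ = -45.0°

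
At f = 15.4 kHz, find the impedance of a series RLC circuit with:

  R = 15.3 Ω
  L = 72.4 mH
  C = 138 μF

Step 1 — Angular frequency: ω = 2π·f = 2π·1.54e+04 = 9.676e+04 rad/s.
Step 2 — Component impedances:
  R: Z = R = 15.3 Ω
  L: Z = jωL = j·9.676e+04·0.0724 = 0 + j7006 Ω
  C: Z = 1/(jωC) = -j/(ω·C) = 0 - j0.07489 Ω
Step 3 — Series combination: Z_total = R + L + C = 15.3 + j7005 Ω = 7005∠89.9° Ω.

Z = 15.3 + j7005 Ω = 7005∠89.9° Ω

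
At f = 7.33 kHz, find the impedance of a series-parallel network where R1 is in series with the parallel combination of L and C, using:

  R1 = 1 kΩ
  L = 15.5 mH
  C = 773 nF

Step 1 — Angular frequency: ω = 2π·f = 2π·7330 = 4.606e+04 rad/s.
Step 2 — Component impedances:
  R1: Z = R = 1000 Ω
  L: Z = jωL = j·4.606e+04·0.0155 = 0 + j713.9 Ω
  C: Z = 1/(jωC) = -j/(ω·C) = 0 - j28.09 Ω
Step 3 — Parallel branch: L || C = 1/(1/L + 1/C) = 0 - j29.24 Ω.
Step 4 — Series with R1: Z_total = R1 + (L || C) = 1000 - j29.24 Ω = 1000∠-1.7° Ω.

Z = 1000 - j29.24 Ω = 1000∠-1.7° Ω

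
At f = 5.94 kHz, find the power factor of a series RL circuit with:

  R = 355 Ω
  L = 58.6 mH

Step 1 — Angular frequency: ω = 2π·f = 2π·5940 = 3.732e+04 rad/s.
Step 2 — Component impedances:
  R: Z = R = 355 Ω
  L: Z = jωL = j·3.732e+04·0.0586 = 0 + j2187 Ω
Step 3 — Series combination: Z_total = R + L = 355 + j2187 Ω = 2216∠80.8° Ω.
Step 4 — Power factor: PF = cos(φ) = Re(Z)/|Z| = 355/2216 = 0.1602.
Step 5 — Type: Im(Z) = 2187 ⇒ lagging (phase φ = 80.8°).

PF = 0.1602 (lagging, φ = 80.8°)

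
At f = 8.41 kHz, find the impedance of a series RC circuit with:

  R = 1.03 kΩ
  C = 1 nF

Step 1 — Angular frequency: ω = 2π·f = 2π·8410 = 5.284e+04 rad/s.
Step 2 — Component impedances:
  R: Z = R = 1030 Ω
  C: Z = 1/(jωC) = -j/(ω·C) = 0 - j1.892e+04 Ω
Step 3 — Series combination: Z_total = R + C = 1030 - j1.892e+04 Ω = 1.895e+04∠-86.9° Ω.

Z = 1030 - j1.892e+04 Ω = 1.895e+04∠-86.9° Ω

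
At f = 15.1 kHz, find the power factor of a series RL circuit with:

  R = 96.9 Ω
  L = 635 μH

Step 1 — Angular frequency: ω = 2π·f = 2π·1.51e+04 = 9.488e+04 rad/s.
Step 2 — Component impedances:
  R: Z = R = 96.9 Ω
  L: Z = jωL = j·9.488e+04·0.000635 = 0 + j60.25 Ω
Step 3 — Series combination: Z_total = R + L = 96.9 + j60.25 Ω = 114.1∠31.9° Ω.
Step 4 — Power factor: PF = cos(φ) = Re(Z)/|Z| = 96.9/114.102 = 0.8492.
Step 5 — Type: Im(Z) = 60.25 ⇒ lagging (phase φ = 31.9°).

PF = 0.8492 (lagging, φ = 31.9°)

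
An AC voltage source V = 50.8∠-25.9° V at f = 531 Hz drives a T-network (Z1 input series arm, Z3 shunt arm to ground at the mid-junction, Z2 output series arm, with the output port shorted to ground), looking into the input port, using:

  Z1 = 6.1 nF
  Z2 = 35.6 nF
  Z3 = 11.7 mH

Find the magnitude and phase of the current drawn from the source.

Step 1 — Angular frequency: ω = 2π·f = 2π·531 = 3336 rad/s.
Step 2 — Component impedances:
  Z1: Z = 1/(jωC) = -j/(ω·C) = 0 - j4.914e+04 Ω
  Z2: Z = 1/(jωC) = -j/(ω·C) = 0 - j8419 Ω
  Z3: Z = jωL = j·3336·0.0117 = 0 + j39.04 Ω
Step 3 — With the output port shorted to ground, the output series arm Z2 runs from the junction to ground; the shunt arm Z3 also runs from the junction to ground. They appear in parallel: Z3 || Z2 = 0 + j39.22 Ω.
Step 4 — Series with input arm Z1: Z_in = Z1 + (Z3 || Z2) = 0 - j4.91e+04 Ω = 4.91e+04∠-90.0° Ω.
Step 5 — Source phasor: V = 50.8∠-25.9° V = 45.7 - j22.19 V.
Step 6 — Ohm's law: I = V / Z_total = (45.7 - j22.19) / (0 - j4.91e+04) = 0.000452 + j0.0009308 A.
Step 7 — Convert to polar: |I| = 0.001035 A, ∠I = 64.1°.

I = 0.001035∠64.1° A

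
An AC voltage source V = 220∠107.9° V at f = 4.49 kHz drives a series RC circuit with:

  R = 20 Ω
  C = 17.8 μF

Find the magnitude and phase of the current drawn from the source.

Step 1 — Angular frequency: ω = 2π·f = 2π·4490 = 2.821e+04 rad/s.
Step 2 — Component impedances:
  R: Z = R = 20 Ω
  C: Z = 1/(jωC) = -j/(ω·C) = 0 - j1.991 Ω
Step 3 — Series combination: Z_total = R + C = 20 - j1.991 Ω = 20.1∠-5.7° Ω.
Step 4 — Source phasor: V = 220∠107.9° V = -67.62 + j209.4 V.
Step 5 — Ohm's law: I = V / Z_total = (-67.62 + j209.4) / (20 - j1.991) = -4.38 + j10.03 A.
Step 6 — Convert to polar: |I| = 10.95 A, ∠I = 113.6°.

I = 10.95∠113.6° A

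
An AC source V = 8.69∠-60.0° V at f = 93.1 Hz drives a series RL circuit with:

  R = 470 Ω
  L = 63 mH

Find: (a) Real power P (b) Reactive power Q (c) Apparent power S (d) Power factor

Step 1 — Angular frequency: ω = 2π·f = 2π·93.1 = 585 rad/s.
Step 2 — Component impedances:
  R: Z = R = 470 Ω
  L: Z = jωL = j·585·0.063 = 0 + j36.85 Ω
Step 3 — Series combination: Z_total = R + L = 470 + j36.85 Ω = 471.4∠4.5° Ω.
Step 4 — Source phasor: V = 8.69∠-60.0° V = 4.345 - j7.526 V.
Step 5 — Current: I = V / Z = 0.00794 - j0.01663 A = 0.01843∠-64.5° A.
Step 6 — Complex power: S = V·I* = 0.1597 + j0.01252 VA.
Step 7 — Real power: P = Re(S) = 0.1597 W.
Step 8 — Reactive power: Q = Im(S) = 0.01252 VAR.
Step 9 — Apparent power: |S| = 0.1602 VA.
Step 10 — Power factor: PF = P/|S| = 0.9969 (lagging).

(a) P = 0.1597 W  (b) Q = 0.01252 VAR  (c) S = 0.1602 VA  (d) PF = 0.9969 (lagging)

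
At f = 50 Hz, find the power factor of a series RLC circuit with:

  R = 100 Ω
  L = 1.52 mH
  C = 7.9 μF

Step 1 — Angular frequency: ω = 2π·f = 2π·50 = 314.2 rad/s.
Step 2 — Component impedances:
  R: Z = R = 100 Ω
  L: Z = jωL = j·314.2·0.00152 = 0 + j0.4775 Ω
  C: Z = 1/(jωC) = -j/(ω·C) = 0 - j402.9 Ω
Step 3 — Series combination: Z_total = R + L + C = 100 - j402.4 Ω = 414.7∠-76.0° Ω.
Step 4 — Power factor: PF = cos(φ) = Re(Z)/|Z| = 100/414.7 = 0.2411.
Step 5 — Type: Im(Z) = -402.4 ⇒ leading (phase φ = -76.0°).

PF = 0.2411 (leading, φ = -76.0°)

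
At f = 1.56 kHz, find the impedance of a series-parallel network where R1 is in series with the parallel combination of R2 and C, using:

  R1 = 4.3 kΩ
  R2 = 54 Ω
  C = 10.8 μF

Step 1 — Angular frequency: ω = 2π·f = 2π·1560 = 9802 rad/s.
Step 2 — Component impedances:
  R1: Z = R = 4300 Ω
  R2: Z = R = 54 Ω
  C: Z = 1/(jωC) = -j/(ω·C) = 0 - j9.447 Ω
Step 3 — Parallel branch: R2 || C = 1/(1/R2 + 1/C) = 1.603 - j9.166 Ω.
Step 4 — Series with R1: Z_total = R1 + (R2 || C) = 4302 - j9.166 Ω = 4302∠-0.1° Ω.

Z = 4302 - j9.166 Ω = 4302∠-0.1° Ω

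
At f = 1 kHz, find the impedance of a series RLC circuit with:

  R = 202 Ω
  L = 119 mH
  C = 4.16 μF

Step 1 — Angular frequency: ω = 2π·f = 2π·1000 = 6283 rad/s.
Step 2 — Component impedances:
  R: Z = R = 202 Ω
  L: Z = jωL = j·6283·0.119 = 0 + j747.7 Ω
  C: Z = 1/(jωC) = -j/(ω·C) = 0 - j38.26 Ω
Step 3 — Series combination: Z_total = R + L + C = 202 + j709.4 Ω = 737.6∠74.1° Ω.

Z = 202 + j709.4 Ω = 737.6∠74.1° Ω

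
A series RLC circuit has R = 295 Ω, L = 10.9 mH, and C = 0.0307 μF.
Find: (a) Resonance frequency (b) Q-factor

Step 1 — Resonance condition Im(Z)=0 gives ω₀ = 1/√(LC).
Step 2 — ω₀ = 1/√(0.0109·3.07e-08) = 5.467e+04 rad/s.
Step 3 — f₀ = ω₀/(2π) = 8700 Hz.
Step 4 — Series Q: Q = ω₀L/R = 5.467e+04·0.0109/295 = 2.02.

(a) f₀ = 8700 Hz  (b) Q = 2.02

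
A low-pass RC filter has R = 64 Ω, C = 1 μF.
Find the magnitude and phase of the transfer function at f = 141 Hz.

Step 1 — Angular frequency: ω = 2π·141 = 885.9 rad/s.
Step 2 — Transfer function: H(jω) = 1/(1 + jωRC).
Step 3 — Denominator: 1 + jωRC = 1 + j·885.9·64·1e-06 = 1 + j0.0567.
Step 4 — H = 0.9968 - j0.05652.
Step 5 — Magnitude: |H| = 0.9984 (-0.0 dB); phase: φ = -3.2°.

|H| = 0.9984 (-0.0 dB), φ = -3.2°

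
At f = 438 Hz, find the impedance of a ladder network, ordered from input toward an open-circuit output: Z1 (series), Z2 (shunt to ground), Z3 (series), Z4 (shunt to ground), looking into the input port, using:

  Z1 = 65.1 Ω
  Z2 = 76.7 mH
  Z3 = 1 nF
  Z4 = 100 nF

Step 1 — Angular frequency: ω = 2π·f = 2π·438 = 2752 rad/s.
Step 2 — Component impedances:
  Z1: Z = R = 65.1 Ω
  Z2: Z = jωL = j·2752·0.0767 = 0 + j211.1 Ω
  Z3: Z = 1/(jωC) = -j/(ω·C) = 0 - j3.634e+05 Ω
  Z4: Z = 1/(jωC) = -j/(ω·C) = 0 - j3634 Ω
Step 3 — Ladder network (open output): work backward from the far end, alternating series and parallel combinations. Z_in = 65.1 + j211.2 Ω = 221∠72.9° Ω.

Z = 65.1 + j211.2 Ω = 221∠72.9° Ω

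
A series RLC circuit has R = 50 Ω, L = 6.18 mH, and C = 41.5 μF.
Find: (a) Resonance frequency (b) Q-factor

Step 1 — Resonance condition Im(Z)=0 gives ω₀ = 1/√(LC).
Step 2 — ω₀ = 1/√(0.00618·4.15e-05) = 1975 rad/s.
Step 3 — f₀ = ω₀/(2π) = 314.3 Hz.
Step 4 — Series Q: Q = ω₀L/R = 1975·0.00618/50 = 0.2441.

(a) f₀ = 314.3 Hz  (b) Q = 0.2441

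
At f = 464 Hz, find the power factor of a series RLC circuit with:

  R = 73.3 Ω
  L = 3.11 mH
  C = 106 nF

Step 1 — Angular frequency: ω = 2π·f = 2π·464 = 2915 rad/s.
Step 2 — Component impedances:
  R: Z = R = 73.3 Ω
  L: Z = jωL = j·2915·0.00311 = 0 + j9.067 Ω
  C: Z = 1/(jωC) = -j/(ω·C) = 0 - j3236 Ω
Step 3 — Series combination: Z_total = R + L + C = 73.3 - j3227 Ω = 3228∠-88.7° Ω.
Step 4 — Power factor: PF = cos(φ) = Re(Z)/|Z| = 73.3/3228 = 0.02271.
Step 5 — Type: Im(Z) = -3227 ⇒ leading (phase φ = -88.7°).

PF = 0.02271 (leading, φ = -88.7°)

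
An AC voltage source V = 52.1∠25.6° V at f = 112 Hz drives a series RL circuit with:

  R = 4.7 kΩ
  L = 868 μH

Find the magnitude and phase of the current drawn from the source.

Step 1 — Angular frequency: ω = 2π·f = 2π·112 = 703.7 rad/s.
Step 2 — Component impedances:
  R: Z = R = 4700 Ω
  L: Z = jωL = j·703.7·0.000868 = 0 + j0.6108 Ω
Step 3 — Series combination: Z_total = R + L = 4700 + j0.6108 Ω = 4700∠0.0° Ω.
Step 4 — Source phasor: V = 52.1∠25.6° V = 46.99 + j22.51 V.
Step 5 — Ohm's law: I = V / Z_total = (46.99 + j22.51) / (4700 + j0.6108) = 0.009998 + j0.004788 A.
Step 6 — Convert to polar: |I| = 0.01109 A, ∠I = 25.6°.

I = 0.01109∠25.6° A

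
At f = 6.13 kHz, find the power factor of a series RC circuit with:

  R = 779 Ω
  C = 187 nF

Step 1 — Angular frequency: ω = 2π·f = 2π·6130 = 3.852e+04 rad/s.
Step 2 — Component impedances:
  R: Z = R = 779 Ω
  C: Z = 1/(jωC) = -j/(ω·C) = 0 - j138.8 Ω
Step 3 — Series combination: Z_total = R + C = 779 - j138.8 Ω = 791.3∠-10.1° Ω.
Step 4 — Power factor: PF = cos(φ) = Re(Z)/|Z| = 779/791.3 = 0.9845.
Step 5 — Type: Im(Z) = -138.8 ⇒ leading (phase φ = -10.1°).

PF = 0.9845 (leading, φ = -10.1°)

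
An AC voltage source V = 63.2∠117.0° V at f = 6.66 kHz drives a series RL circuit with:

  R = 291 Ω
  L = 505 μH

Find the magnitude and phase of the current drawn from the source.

Step 1 — Angular frequency: ω = 2π·f = 2π·6660 = 4.185e+04 rad/s.
Step 2 — Component impedances:
  R: Z = R = 291 Ω
  L: Z = jωL = j·4.185e+04·0.000505 = 0 + j21.13 Ω
Step 3 — Series combination: Z_total = R + L = 291 + j21.13 Ω = 291.8∠4.2° Ω.
Step 4 — Source phasor: V = 63.2∠117.0° V = -28.69 + j56.31 V.
Step 5 — Ohm's law: I = V / Z_total = (-28.69 + j56.31) / (291 + j21.13) = -0.0841 + j0.1996 A.
Step 6 — Convert to polar: |I| = 0.2166 A, ∠I = 112.8°.

I = 0.2166∠112.8° A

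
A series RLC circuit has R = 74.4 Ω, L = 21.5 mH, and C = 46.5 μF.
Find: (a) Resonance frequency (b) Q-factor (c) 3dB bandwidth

Step 1 — Resonance condition Im(Z)=0 gives ω₀ = 1/√(LC).
Step 2 — ω₀ = 1/√(0.0215·4.65e-05) = 1000 rad/s.
Step 3 — f₀ = ω₀/(2π) = 159.2 Hz.
Step 4 — Series Q: Q = ω₀L/R = 1000·0.0215/74.4 = 0.289.
Step 5 — 3dB bandwidth: Δω = ω₀/Q = 3460 rad/s; BW = Δω/(2π) = 550.8 Hz.

(a) f₀ = 159.2 Hz  (b) Q = 0.289  (c) BW = 550.8 Hz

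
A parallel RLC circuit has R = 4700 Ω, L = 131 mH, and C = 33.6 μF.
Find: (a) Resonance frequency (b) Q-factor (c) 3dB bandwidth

Step 1 — Resonance: ω₀ = 1/√(LC) = 1/√(0.131·3.36e-05) = 476.6 rad/s.
Step 2 — f₀ = ω₀/(2π) = 75.86 Hz.
Step 3 — Parallel Q: Q = R/(ω₀L) = 4700/(476.6·0.131) = 75.27.
Step 4 — Bandwidth: Δω = ω₀/Q = 6.332 rad/s; BW = Δω/(2π) = 1.008 Hz.

(a) f₀ = 75.86 Hz  (b) Q = 75.27  (c) BW = 1.008 Hz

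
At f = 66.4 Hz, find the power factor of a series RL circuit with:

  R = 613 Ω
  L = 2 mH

Step 1 — Angular frequency: ω = 2π·f = 2π·66.4 = 417.2 rad/s.
Step 2 — Component impedances:
  R: Z = R = 613 Ω
  L: Z = jωL = j·417.2·0.002 = 0 + j0.8344 Ω
Step 3 — Series combination: Z_total = R + L = 613 + j0.8344 Ω = 613∠0.1° Ω.
Step 4 — Power factor: PF = cos(φ) = Re(Z)/|Z| = 613/613 = 1.
Step 5 — Type: Im(Z) = 0.8344 ⇒ lagging (phase φ = 0.1°).

PF = 1 (lagging, φ = 0.1°)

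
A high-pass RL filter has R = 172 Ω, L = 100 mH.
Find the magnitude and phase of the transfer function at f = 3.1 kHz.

Step 1 — Angular frequency: ω = 2π·3100 = 1.948e+04 rad/s.
Step 2 — Transfer function: H(jω) = jωL/(R + jωL).
Step 3 — Numerator jωL = j·1948; denominator R + jωL = 172 + j1948.
Step 4 — H = 0.9923 + j0.08762.
Step 5 — Magnitude: |H| = 0.9961 (-0.0 dB); phase: φ = 5.0°.

|H| = 0.9961 (-0.0 dB), φ = 5.0°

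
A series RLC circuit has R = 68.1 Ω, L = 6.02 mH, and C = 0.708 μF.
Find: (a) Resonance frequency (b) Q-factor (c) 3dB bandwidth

Step 1 — Resonance condition Im(Z)=0 gives ω₀ = 1/√(LC).
Step 2 — ω₀ = 1/√(0.00602·7.08e-07) = 1.532e+04 rad/s.
Step 3 — f₀ = ω₀/(2π) = 2438 Hz.
Step 4 — Series Q: Q = ω₀L/R = 1.532e+04·0.00602/68.1 = 1.354.
Step 5 — 3dB bandwidth: Δω = ω₀/Q = 1.131e+04 rad/s; BW = Δω/(2π) = 1800 Hz.

(a) f₀ = 2438 Hz  (b) Q = 1.354  (c) BW = 1800 Hz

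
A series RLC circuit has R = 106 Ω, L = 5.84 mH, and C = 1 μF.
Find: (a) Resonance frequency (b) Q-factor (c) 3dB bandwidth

Step 1 — Resonance: ω₀ = 1/√(LC) = 1/√(0.00584·1e-06) = 1.309e+04 rad/s.
Step 2 — f₀ = ω₀/(2π) = 2083 Hz.
Step 3 — Series Q: Q = ω₀L/R = 1.309e+04·0.00584/106 = 0.7209.
Step 4 — Bandwidth: Δω = ω₀/Q = 1.815e+04 rad/s; BW = Δω/(2π) = 2889 Hz.

(a) f₀ = 2083 Hz  (b) Q = 0.7209  (c) BW = 2889 Hz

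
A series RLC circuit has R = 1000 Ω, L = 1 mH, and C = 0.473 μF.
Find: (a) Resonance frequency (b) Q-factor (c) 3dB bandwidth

Step 1 — Resonance: ω₀ = 1/√(LC) = 1/√(0.001·4.73e-07) = 4.598e+04 rad/s.
Step 2 — f₀ = ω₀/(2π) = 7318 Hz.
Step 3 — Series Q: Q = ω₀L/R = 4.598e+04·0.001/1000 = 0.04598.
Step 4 — Bandwidth: Δω = ω₀/Q = 1e+06 rad/s; BW = Δω/(2π) = 1.592e+05 Hz.

(a) f₀ = 7318 Hz  (b) Q = 0.04598  (c) BW = 1.592e+05 Hz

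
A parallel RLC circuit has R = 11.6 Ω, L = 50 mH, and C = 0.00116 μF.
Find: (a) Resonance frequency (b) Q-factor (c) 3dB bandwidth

Step 1 — Resonance: ω₀ = 1/√(LC) = 1/√(0.05·1.16e-09) = 1.313e+05 rad/s.
Step 2 — f₀ = ω₀/(2π) = 2.09e+04 Hz.
Step 3 — Parallel Q: Q = R/(ω₀L) = 11.6/(1.313e+05·0.05) = 0.001767.
Step 4 — Bandwidth: Δω = ω₀/Q = 7.432e+07 rad/s; BW = Δω/(2π) = 1.183e+07 Hz.

(a) f₀ = 2.09e+04 Hz  (b) Q = 0.001767  (c) BW = 1.183e+07 Hz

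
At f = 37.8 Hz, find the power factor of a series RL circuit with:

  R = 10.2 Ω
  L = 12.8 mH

Step 1 — Angular frequency: ω = 2π·f = 2π·37.8 = 237.5 rad/s.
Step 2 — Component impedances:
  R: Z = R = 10.2 Ω
  L: Z = jωL = j·237.5·0.0128 = 0 + j3.04 Ω
Step 3 — Series combination: Z_total = R + L = 10.2 + j3.04 Ω = 10.64∠16.6° Ω.
Step 4 — Power factor: PF = cos(φ) = Re(Z)/|Z| = 10.2/10.6434 = 0.9583.
Step 5 — Type: Im(Z) = 3.04 ⇒ lagging (phase φ = 16.6°).

PF = 0.9583 (lagging, φ = 16.6°)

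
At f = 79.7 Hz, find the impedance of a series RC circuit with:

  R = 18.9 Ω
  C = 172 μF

Step 1 — Angular frequency: ω = 2π·f = 2π·79.7 = 500.8 rad/s.
Step 2 — Component impedances:
  R: Z = R = 18.9 Ω
  C: Z = 1/(jωC) = -j/(ω·C) = 0 - j11.61 Ω
Step 3 — Series combination: Z_total = R + C = 18.9 - j11.61 Ω = 22.18∠-31.6° Ω.

Z = 18.9 - j11.61 Ω = 22.18∠-31.6° Ω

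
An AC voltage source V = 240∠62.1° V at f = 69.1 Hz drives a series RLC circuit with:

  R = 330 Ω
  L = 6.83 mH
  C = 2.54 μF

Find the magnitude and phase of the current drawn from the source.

Step 1 — Angular frequency: ω = 2π·f = 2π·69.1 = 434.2 rad/s.
Step 2 — Component impedances:
  R: Z = R = 330 Ω
  L: Z = jωL = j·434.2·0.00683 = 0 + j2.965 Ω
  C: Z = 1/(jωC) = -j/(ω·C) = 0 - j906.8 Ω
Step 3 — Series combination: Z_total = R + L + C = 330 - j903.8 Ω = 962.2∠-69.9° Ω.
Step 4 — Source phasor: V = 240∠62.1° V = 112.3 + j212.1 V.
Step 5 — Ohm's law: I = V / Z_total = (112.3 + j212.1) / (330 - j903.8) = -0.167 + j0.1852 A.
Step 6 — Convert to polar: |I| = 0.2494 A, ∠I = 132.0°.

I = 0.2494∠132.0° A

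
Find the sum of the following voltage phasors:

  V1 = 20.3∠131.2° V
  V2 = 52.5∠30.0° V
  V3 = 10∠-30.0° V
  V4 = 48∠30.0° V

Step 1 — Convert each phasor to rectangular form:
  V1 = 20.3·(cos(131.2°) + j·sin(131.2°)) = -13.37 + j15.27 V
  V2 = 52.5·(cos(30.0°) + j·sin(30.0°)) = 45.47 + j26.25 V
  V3 = 10·(cos(-30.0°) + j·sin(-30.0°)) = 8.66 - j5 V
  V4 = 48·(cos(30.0°) + j·sin(30.0°)) = 41.57 + j24 V
Step 2 — Sum components: V_total = 82.32 + j60.52 V.
Step 3 — Convert to polar: |V_total| = 102.2 V, ∠V_total = 36.3°.

V_total = 102.2∠36.3° V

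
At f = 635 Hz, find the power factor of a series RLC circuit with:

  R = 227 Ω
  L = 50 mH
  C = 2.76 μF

Step 1 — Angular frequency: ω = 2π·f = 2π·635 = 3990 rad/s.
Step 2 — Component impedances:
  R: Z = R = 227 Ω
  L: Z = jωL = j·3990·0.05 = 0 + j199.5 Ω
  C: Z = 1/(jωC) = -j/(ω·C) = 0 - j90.81 Ω
Step 3 — Series combination: Z_total = R + L + C = 227 + j108.7 Ω = 251.7∠25.6° Ω.
Step 4 — Power factor: PF = cos(φ) = Re(Z)/|Z| = 227/251.675 = 0.902.
Step 5 — Type: Im(Z) = 108.7 ⇒ lagging (phase φ = 25.6°).

PF = 0.902 (lagging, φ = 25.6°)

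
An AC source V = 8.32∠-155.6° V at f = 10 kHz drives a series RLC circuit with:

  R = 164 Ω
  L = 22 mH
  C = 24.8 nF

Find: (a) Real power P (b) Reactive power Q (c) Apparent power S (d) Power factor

Step 1 — Angular frequency: ω = 2π·f = 2π·1e+04 = 6.283e+04 rad/s.
Step 2 — Component impedances:
  R: Z = R = 164 Ω
  L: Z = jωL = j·6.283e+04·0.022 = 0 + j1382 Ω
  C: Z = 1/(jωC) = -j/(ω·C) = 0 - j641.8 Ω
Step 3 — Series combination: Z_total = R + L + C = 164 + j740.5 Ω = 758.5∠77.5° Ω.
Step 4 — Source phasor: V = 8.32∠-155.6° V = -7.577 - j3.437 V.
Step 5 — Current: I = V / Z = -0.006584 + j0.008773 A = 0.01097∠126.9° A.
Step 6 — Complex power: S = V·I* = 0.01973 + j0.0891 VA.
Step 7 — Real power: P = Re(S) = 0.01973 W.
Step 8 — Reactive power: Q = Im(S) = 0.0891 VAR.
Step 9 — Apparent power: |S| = 0.09126 VA.
Step 10 — Power factor: PF = P/|S| = 0.2162 (lagging).

(a) P = 0.01973 W  (b) Q = 0.0891 VAR  (c) S = 0.09126 VA  (d) PF = 0.2162 (lagging)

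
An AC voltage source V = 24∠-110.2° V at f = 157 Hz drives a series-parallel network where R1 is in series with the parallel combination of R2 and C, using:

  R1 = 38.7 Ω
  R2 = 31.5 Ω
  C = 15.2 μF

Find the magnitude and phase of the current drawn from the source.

Step 1 — Angular frequency: ω = 2π·f = 2π·157 = 986.5 rad/s.
Step 2 — Component impedances:
  R1: Z = R = 38.7 Ω
  R2: Z = R = 31.5 Ω
  C: Z = 1/(jωC) = -j/(ω·C) = 0 - j66.69 Ω
Step 3 — Parallel branch: R2 || C = 1/(1/R2 + 1/C) = 25.75 - j12.16 Ω.
Step 4 — Series with R1: Z_total = R1 + (R2 || C) = 64.45 - j12.16 Ω = 65.59∠-10.7° Ω.
Step 5 — Source phasor: V = 24∠-110.2° V = -8.287 - j22.52 V.
Step 6 — Ohm's law: I = V / Z_total = (-8.287 - j22.52) / (64.45 - j12.16) = -0.06047 - j0.3609 A.
Step 7 — Convert to polar: |I| = 0.3659 A, ∠I = -99.5°.

I = 0.3659∠-99.5° A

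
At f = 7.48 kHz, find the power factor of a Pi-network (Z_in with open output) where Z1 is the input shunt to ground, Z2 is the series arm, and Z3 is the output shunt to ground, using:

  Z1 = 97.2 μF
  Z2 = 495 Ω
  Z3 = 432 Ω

Step 1 — Angular frequency: ω = 2π·f = 2π·7480 = 4.7e+04 rad/s.
Step 2 — Component impedances:
  Z1: Z = 1/(jωC) = -j/(ω·C) = 0 - j0.2189 Ω
  Z2: Z = R = 495 Ω
  Z3: Z = R = 432 Ω
Step 3 — With open output, the series arm Z2 and the output shunt Z3 appear in series to ground: Z2 + Z3 = 927 Ω.
Step 4 — Parallel with input shunt Z1: Z_in = Z1 || (Z2 + Z3) = 5.169e-05 - j0.2189 Ω = 0.2189∠-90.0° Ω.
Step 5 — Power factor: PF = cos(φ) = Re(Z)/|Z| = 5.169e-05/0.2189 = 0.0002361.
Step 6 — Type: Im(Z) = -0.2189 ⇒ leading (phase φ = -90.0°).

PF = 0.0002361 (leading, φ = -90.0°)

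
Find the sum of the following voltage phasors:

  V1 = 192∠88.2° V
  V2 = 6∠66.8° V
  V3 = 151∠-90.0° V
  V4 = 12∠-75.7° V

Step 1 — Convert each phasor to rectangular form:
  V1 = 192·(cos(88.2°) + j·sin(88.2°)) = 6.031 + j191.9 V
  V2 = 6·(cos(66.8°) + j·sin(66.8°)) = 2.364 + j5.515 V
  V3 = 151·(cos(-90.0°) + j·sin(-90.0°)) = 0 - j151 V
  V4 = 12·(cos(-75.7°) + j·sin(-75.7°)) = 2.964 - j11.63 V
Step 2 — Sum components: V_total = 11.36 + j34.79 V.
Step 3 — Convert to polar: |V_total| = 36.6 V, ∠V_total = 71.9°.

V_total = 36.6∠71.9° V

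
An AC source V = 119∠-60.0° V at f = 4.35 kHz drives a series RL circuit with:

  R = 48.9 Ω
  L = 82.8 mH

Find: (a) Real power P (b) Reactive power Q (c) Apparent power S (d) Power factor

Step 1 — Angular frequency: ω = 2π·f = 2π·4350 = 2.733e+04 rad/s.
Step 2 — Component impedances:
  R: Z = R = 48.9 Ω
  L: Z = jωL = j·2.733e+04·0.0828 = 0 + j2263 Ω
Step 3 — Series combination: Z_total = R + L = 48.9 + j2263 Ω = 2264∠88.8° Ω.
Step 4 — Source phasor: V = 119∠-60.0° V = 59.5 - j103.1 V.
Step 5 — Current: I = V / Z = -0.04495 - j0.02726 A = 0.05257∠-148.8° A.
Step 6 — Complex power: S = V·I* = 0.1351 + j6.254 VA.
Step 7 — Real power: P = Re(S) = 0.1351 W.
Step 8 — Reactive power: Q = Im(S) = 6.254 VAR.
Step 9 — Apparent power: |S| = 6.256 VA.
Step 10 — Power factor: PF = P/|S| = 0.0216 (lagging).

(a) P = 0.1351 W  (b) Q = 6.254 VAR  (c) S = 6.256 VA  (d) PF = 0.0216 (lagging)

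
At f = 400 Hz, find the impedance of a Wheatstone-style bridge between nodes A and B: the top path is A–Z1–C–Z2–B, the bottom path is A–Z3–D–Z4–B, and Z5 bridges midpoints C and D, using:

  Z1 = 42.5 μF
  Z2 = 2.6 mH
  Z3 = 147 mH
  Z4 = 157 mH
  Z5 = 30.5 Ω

Step 1 — Angular frequency: ω = 2π·f = 2π·400 = 2513 rad/s.
Step 2 — Component impedances:
  Z1: Z = 1/(jωC) = -j/(ω·C) = 0 - j9.362 Ω
  Z2: Z = jωL = j·2513·0.0026 = 0 + j6.535 Ω
  Z3: Z = jωL = j·2513·0.147 = 0 + j369.5 Ω
  Z4: Z = jωL = j·2513·0.157 = 0 + j394.6 Ω
  Z5: Z = R = 30.5 Ω
Step 3 — Bridge requires nodal analysis (the Z5 bridge couples midpoints C and D, so the two paths cannot be reduced to a simple series/parallel combination). Setting node B to ground and injecting 1 A at node A, the 3-node admittance system at A, C, D solves to V_A = Z_AB = 0.05317 - j3.169 Ω = 3.169∠-89.0° Ω.

Z = 0.05317 - j3.169 Ω = 3.169∠-89.0° Ω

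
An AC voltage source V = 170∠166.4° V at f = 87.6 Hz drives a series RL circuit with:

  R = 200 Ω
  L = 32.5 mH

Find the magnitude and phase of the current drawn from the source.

Step 1 — Angular frequency: ω = 2π·f = 2π·87.6 = 550.4 rad/s.
Step 2 — Component impedances:
  R: Z = R = 200 Ω
  L: Z = jωL = j·550.4·0.0325 = 0 + j17.89 Ω
Step 3 — Series combination: Z_total = R + L = 200 + j17.89 Ω = 200.8∠5.1° Ω.
Step 4 — Source phasor: V = 170∠166.4° V = -165.2 + j39.97 V.
Step 5 — Ohm's law: I = V / Z_total = (-165.2 + j39.97) / (200 + j17.89) = -0.8019 + j0.2716 A.
Step 6 — Convert to polar: |I| = 0.8466 A, ∠I = 161.3°.

I = 0.8466∠161.3° A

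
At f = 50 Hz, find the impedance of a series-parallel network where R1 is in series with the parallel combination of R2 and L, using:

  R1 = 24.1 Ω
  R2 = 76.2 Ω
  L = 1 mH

Step 1 — Angular frequency: ω = 2π·f = 2π·50 = 314.2 rad/s.
Step 2 — Component impedances:
  R1: Z = R = 24.1 Ω
  R2: Z = R = 76.2 Ω
  L: Z = jωL = j·314.2·0.001 = 0 + j0.3142 Ω
Step 3 — Parallel branch: R2 || L = 1/(1/R2 + 1/L) = 0.001295 + j0.3142 Ω.
Step 4 — Series with R1: Z_total = R1 + (R2 || L) = 24.1 + j0.3142 Ω = 24.1∠0.7° Ω.

Z = 24.1 + j0.3142 Ω = 24.1∠0.7° Ω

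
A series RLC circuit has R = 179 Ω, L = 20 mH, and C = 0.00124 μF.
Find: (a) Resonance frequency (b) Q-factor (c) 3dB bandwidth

Step 1 — Resonance: ω₀ = 1/√(LC) = 1/√(0.02·1.24e-09) = 2.008e+05 rad/s.
Step 2 — f₀ = ω₀/(2π) = 3.196e+04 Hz.
Step 3 — Series Q: Q = ω₀L/R = 2.008e+05·0.02/179 = 22.44.
Step 4 — Bandwidth: Δω = ω₀/Q = 8950 rad/s; BW = Δω/(2π) = 1424 Hz.

(a) f₀ = 3.196e+04 Hz  (b) Q = 22.44  (c) BW = 1424 Hz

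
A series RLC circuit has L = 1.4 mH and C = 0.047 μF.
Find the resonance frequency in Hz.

Step 1 — Resonance condition Im(Z)=0 gives ω₀ = 1/√(LC).
Step 2 — ω₀ = 1/√(0.0014·4.7e-08) = 1.233e+05 rad/s.
Step 3 — f₀ = ω₀/(2π) = 1.962e+04 Hz.

f₀ = 1.962e+04 Hz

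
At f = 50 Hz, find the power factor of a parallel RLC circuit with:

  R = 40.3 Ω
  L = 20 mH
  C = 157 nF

Step 1 — Angular frequency: ω = 2π·f = 2π·50 = 314.2 rad/s.
Step 2 — Component impedances:
  R: Z = R = 40.3 Ω
  L: Z = jωL = j·314.2·0.02 = 0 + j6.283 Ω
  C: Z = 1/(jωC) = -j/(ω·C) = 0 - j2.027e+04 Ω
Step 3 — Parallel combination: 1/Z_total = 1/R + 1/L + 1/C; Z_total = 0.9569 + j6.136 Ω = 6.21∠81.1° Ω.
Step 4 — Power factor: PF = cos(φ) = Re(Z)/|Z| = 0.9569/6.21 = 0.1541.
Step 5 — Type: Im(Z) = 6.136 ⇒ lagging (phase φ = 81.1°).

PF = 0.1541 (lagging, φ = 81.1°)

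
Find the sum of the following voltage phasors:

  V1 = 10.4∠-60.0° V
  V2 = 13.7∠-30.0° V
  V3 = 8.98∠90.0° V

Step 1 — Convert each phasor to rectangular form:
  V1 = 10.4·(cos(-60.0°) + j·sin(-60.0°)) = 5.2 - j9.007 V
  V2 = 13.7·(cos(-30.0°) + j·sin(-30.0°)) = 11.86 - j6.85 V
  V3 = 8.98·(cos(90.0°) + j·sin(90.0°)) = 0 + j8.98 V
Step 2 — Sum components: V_total = 17.06 - j6.877 V.
Step 3 — Convert to polar: |V_total| = 18.4 V, ∠V_total = -21.9°.

V_total = 18.4∠-21.9° V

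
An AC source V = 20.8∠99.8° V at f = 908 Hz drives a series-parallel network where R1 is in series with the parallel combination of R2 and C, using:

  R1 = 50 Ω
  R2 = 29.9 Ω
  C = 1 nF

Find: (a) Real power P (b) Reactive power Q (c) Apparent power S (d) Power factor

Step 1 — Angular frequency: ω = 2π·f = 2π·908 = 5705 rad/s.
Step 2 — Component impedances:
  R1: Z = R = 50 Ω
  R2: Z = R = 29.9 Ω
  C: Z = 1/(jωC) = -j/(ω·C) = 0 - j1.753e+05 Ω
Step 3 — Parallel branch: R2 || C = 1/(1/R2 + 1/C) = 29.9 - j0.0051 Ω.
Step 4 — Series with R1: Z_total = R1 + (R2 || C) = 79.9 - j0.0051 Ω = 79.9∠-0.0° Ω.
Step 5 — Source phasor: V = 20.8∠99.8° V = -3.54 + j20.5 V.
Step 6 — Current: I = V / Z = -0.04433 + j0.2565 A = 0.2603∠99.8° A.
Step 7 — Complex power: S = V·I* = 5.415 - j0.0003457 VA.
Step 8 — Real power: P = Re(S) = 5.415 W.
Step 9 — Reactive power: Q = Im(S) = -0.0003457 VAR.
Step 10 — Apparent power: |S| = 5.415 VA.
Step 11 — Power factor: PF = P/|S| = 1 (leading).

(a) P = 5.415 W  (b) Q = -0.0003457 VAR  (c) S = 5.415 VA  (d) PF = 1 (leading)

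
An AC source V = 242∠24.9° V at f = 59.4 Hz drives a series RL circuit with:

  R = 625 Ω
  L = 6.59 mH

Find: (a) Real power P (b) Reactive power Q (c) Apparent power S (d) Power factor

Step 1 — Angular frequency: ω = 2π·f = 2π·59.4 = 373.2 rad/s.
Step 2 — Component impedances:
  R: Z = R = 625 Ω
  L: Z = jωL = j·373.2·0.00659 = 0 + j2.46 Ω
Step 3 — Series combination: Z_total = R + L = 625 + j2.46 Ω = 625∠0.2° Ω.
Step 4 — Source phasor: V = 242∠24.9° V = 219.5 + j101.9 V.
Step 5 — Current: I = V / Z = 0.3518 + j0.1616 A = 0.3872∠24.7° A.
Step 6 — Complex power: S = V·I* = 93.7 + j0.3687 VA.
Step 7 — Real power: P = Re(S) = 93.7 W.
Step 8 — Reactive power: Q = Im(S) = 0.3687 VAR.
Step 9 — Apparent power: |S| = 93.7 VA.
Step 10 — Power factor: PF = P/|S| = 1 (lagging).

(a) P = 93.7 W  (b) Q = 0.3687 VAR  (c) S = 93.7 VA  (d) PF = 1 (lagging)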